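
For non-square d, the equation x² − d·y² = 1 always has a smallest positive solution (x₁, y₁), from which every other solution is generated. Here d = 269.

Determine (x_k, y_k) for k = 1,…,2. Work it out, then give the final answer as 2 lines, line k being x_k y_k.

√269 = [16; 2,2,32, …], period ℓ=3 (odd) → k=5
i=0: a=16 ⇒ p=16, q=1
i=1: a=2 ⇒ p=33, q=2
i=2: a=2 ⇒ p=82, q=5
i=3: a=32 ⇒ p=2657, q=162
i=4: a=2 ⇒ p=5396, q=329
i=5: a=2 ⇒ p=13449, q=820
(x₁, y₁) = (13449, 820);  13449² − 269·820² = 1 ✓
n=2: (13449,820)∘(13449,820) = (13449·13449+269·820·820, 13449·820+820·13449) = (361751201,22056360)

13449 820
361751201 22056360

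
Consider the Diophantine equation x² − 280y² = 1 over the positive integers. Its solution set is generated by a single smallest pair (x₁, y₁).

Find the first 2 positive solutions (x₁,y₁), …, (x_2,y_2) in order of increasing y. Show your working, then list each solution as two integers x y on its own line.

251 15
126001 7530

√280 = [16; 1,2,1,2,1,32, …], period ℓ=6 (even) → k=5
step 0: (16, 1)  from 16·(1,0) + (0,1)
step 1: (17, 1)  from 1·(16,1) + (1,0)
step 2: (50, 3)  from 2·(17,1) + (16,1)
…
step 4: (184, 11)  from 2·(67,4) + (50,3)
step 5: (251, 15)  from 1·(184,11) + (67,4)
fundamental: x₁=251, y₁=15  (since 63001 − 280·225 = 1)
(x_2, y_2) = (251·251 + 280·15·15, 251·15 + 15·251) = (126001, 7530)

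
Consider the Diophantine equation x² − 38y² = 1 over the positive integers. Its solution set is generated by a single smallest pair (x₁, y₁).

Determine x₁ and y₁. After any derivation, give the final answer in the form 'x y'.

37 6

√38 → a₀=6, period (6,12); ℓ=2 even so k=1
k=0  a_k=6  p_k/q_k = 6/1
k=1  a_k=6  p_k/q_k = 37/6
(x₁, y₁) = (37, 6);  37² − 38·6² = 1 ✓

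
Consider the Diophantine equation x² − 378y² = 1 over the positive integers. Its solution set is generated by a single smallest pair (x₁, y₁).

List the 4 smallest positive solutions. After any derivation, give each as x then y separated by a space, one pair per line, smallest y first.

√378 → a₀=19, period (2,3,1,4,1,3,2,38); ℓ=8 even so k=7
step 0: (19, 1)  from 19·(1,0) + (0,1)
step 1: (39, 2)  from 2·(19,1) + (1,0)
step 2: (136, 7)  from 3·(39,2) + (19,1)
…
step 4: (836, 43)  from 4·(175,9) + (136,7)
…
step 6: (3869, 199)  from 3·(1011,52) + (836,43)
step 7: (8749, 450)  from 2·(3869,199) + (1011,52)
(x₁, y₁) = (8749, 450);  8749² − 378·450² = 1 ✓
k=2:  x_2 = 8749·8749+378·450·450 = 153090001,  y_2 = 8749·450+450·8749 = 7874100
k=3:  x_3 = 8749·153090001+378·450·7874100 = 2678768828749,  y_3 = 8749·7874100+450·153090001 = 137781001350
k=4:  x_4 = 8749·2678768828749+378·450·137781001350 = 46873096812360001,  y_4 = 8749·137781001350+450·2678768828749 = 2410891953748200

8749 450
153090001 7874100
2678768828749 137781001350
46873096812360001 2410891953748200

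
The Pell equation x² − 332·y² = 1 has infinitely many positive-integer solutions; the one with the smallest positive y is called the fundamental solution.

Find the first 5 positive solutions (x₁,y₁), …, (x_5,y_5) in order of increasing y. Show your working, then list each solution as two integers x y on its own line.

d=332: √d = [18; 4,1,1,8,1,1,4,36] (ℓ=8, even), read p_7/q_7
k=0  a_k=18  p_k/q_k = 18/1
k=1  a_k=4  p_k/q_k = 73/4
k=2  a_k=1  p_k/q_k = 91/5
…
k=4  a_k=8  p_k/q_k = 1403/77
k=5  a_k=1  p_k/q_k = 1567/86
k=6  a_k=1  p_k/q_k = 2970/163
k=7  a_k=4  p_k/q_k = 13447/738
(x₁, y₁) = (13447, 738);  13447² − 332·738² = 1 ✓
(x_2, y_2) = (13447·13447 + 332·738·738, 13447·738 + 738·13447) = (361643617, 19847772)
(x_3, y_3) = (13447·361643617 + 332·738·19847772, 13447·19847772 + 738·361643617) = (9726043422151, 533785979430)
(x_4, y_4) = (13447·9726043422151 + 332·738·533785979430, 13447·533785979430 + 738·9726043422151) = (261572211433685377, 14355640110942648)
(x_5, y_5) = (13447·261572211433685377 + 332·738·14355640110942648, 13447·14355640110942648 + 738·261572211433685377) = (7034723044571491106887, 386080584609905595882)

13447 738
361643617 19847772
9726043422151 533785979430
261572211433685377 14355640110942648
7034723044571491106887 386080584609905595882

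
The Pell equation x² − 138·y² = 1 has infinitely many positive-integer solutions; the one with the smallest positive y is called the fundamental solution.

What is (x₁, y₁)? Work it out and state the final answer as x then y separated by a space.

√138 = [11; 1,2,1,22, …], period ℓ=4 (even) → k=3
k=0  a_k=11  p_k/q_k = 11/1
k=1  a_k=1  p_k/q_k = 12/1
k=2  a_k=2  p_k/q_k = 35/3
k=3  a_k=1  p_k/q_k = 47/4
→ (47, 4).  Check: 47²=2209, 138·4²=2208, difference 1.

47 4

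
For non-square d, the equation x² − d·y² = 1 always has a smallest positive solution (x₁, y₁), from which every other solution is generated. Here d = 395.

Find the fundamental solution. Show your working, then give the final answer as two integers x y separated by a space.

159 8

d=395: √d = [19; 1,6,1,38] (ℓ=4, even), read p_3/q_3
a_0=19:  p_0=19·1+0=19,  q_0=19·0+1=1
a_1=1:  p_1=1·19+1=20,  q_1=1·1+0=1
a_2=6:  p_2=6·20+19=139,  q_2=6·1+1=7
a_3=1:  p_3=1·139+20=159,  q_3=1·7+1=8
→ (159, 8).  Check: 159²=25281, 395·8²=25280, difference 1.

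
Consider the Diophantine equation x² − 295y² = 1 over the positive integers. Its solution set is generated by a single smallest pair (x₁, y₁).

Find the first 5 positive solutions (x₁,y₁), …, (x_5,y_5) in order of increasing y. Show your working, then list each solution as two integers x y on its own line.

2024999 117900
8201241900001 477494764200
33215013292518224999 1933852840020353700
134520737404664024967600001 7832100134376274949528400
544808717447381276777437550624999 31719989880021710940200100589500

√295 → a₀=17, period (5,1,2,3,2,6,2,3,2,1,5,34); ℓ=12 even so k=11
step 0: (17, 1)  from 17·(1,0) + (0,1)
step 1: (86, 5)  from 5·(17,1) + (1,0)
step 2: (103, 6)  from 1·(86,5) + (17,1)
step 3: (292, 17)  from 2·(103,6) + (86,5)
step 4: (979, 57)  from 3·(292,17) + (103,6)
step 5: (2250, 131)  from 2·(979,57) + (292,17)
step 6: (14479, 843)  from 6·(2250,131) + (979,57)
step 7: (31208, 1817)  from 2·(14479,843) + (2250,131)
step 8: (108103, 6294)  from 3·(31208,1817) + (14479,843)
step 9: (247414, 14405)  from 2·(108103,6294) + (31208,1817)
step 10: (355517, 20699)  from 1·(247414,14405) + (108103,6294)
step 11: (2024999, 117900)  from 5·(355517,20699) + (247414,14405)
(x₁, y₁) = (2024999, 117900);  2024999² − 295·117900² = 1 ✓
(x_2, y_2) = (2024999·2024999 + 295·117900·117900, 2024999·117900 + 117900·2024999) = (8201241900001, 477494764200)
(x_3, y_3) = (2024999·8201241900001 + 295·117900·477494764200, 2024999·477494764200 + 117900·8201241900001) = (33215013292518224999, 1933852840020353700)
(x_4, y_4) = (2024999·33215013292518224999 + 295·117900·1933852840020353700, 2024999·1933852840020353700 + 117900·33215013292518224999) = (134520737404664024967600001, 7832100134376274949528400)
(x_5, y_5) = (2024999·134520737404664024967600001 + 295·117900·7832100134376274949528400, 2024999·7832100134376274949528400 + 117900·134520737404664024967600001) = (544808717447381276777437550624999, 31719989880021710940200100589500)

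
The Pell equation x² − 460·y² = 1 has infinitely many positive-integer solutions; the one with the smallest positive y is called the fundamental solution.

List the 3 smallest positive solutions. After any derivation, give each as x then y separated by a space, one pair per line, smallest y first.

2535751 118230
12860066268001 599603681460
65219851798297071751 3040891269731634690

d=460: √d = [21; 2,4,3,1,2,10,2,1,3,4,2,42] (ℓ=12, even), read p_11/q_11
step 0: (21, 1)  from 21·(1,0) + (0,1)
step 1: (43, 2)  from 2·(21,1) + (1,0)
step 2: (193, 9)  from 4·(43,2) + (21,1)
…
step 4: (815, 38)  from 1·(622,29) + (193,9)
step 5: (2252, 105)  from 2·(815,38) + (622,29)
step 6: (23335, 1088)  from 10·(2252,105) + (815,38)
step 7: (48922, 2281)  from 2·(23335,1088) + (2252,105)
…
step 9: (265693, 12388)  from 3·(72257,3369) + (48922,2281)
step 10: (1135029, 52921)  from 4·(265693,12388) + (72257,3369)
step 11: (2535751, 118230)  from 2·(1135029,52921) + (265693,12388)
(x₁, y₁) = (2535751, 118230);  2535751² − 460·118230² = 1 ✓
(x_2, y_2) = (2535751·2535751 + 460·118230·118230, 2535751·118230 + 118230·2535751) = (12860066268001, 599603681460)
(x_3, y_3) = (2535751·12860066268001 + 460·118230·599603681460, 2535751·599603681460 + 118230·12860066268001) = (65219851798297071751, 3040891269731634690)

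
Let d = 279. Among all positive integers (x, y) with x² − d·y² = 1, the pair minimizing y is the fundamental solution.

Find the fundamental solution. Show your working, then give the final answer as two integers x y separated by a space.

1520 91

d=279: √d = [16; 1,2,2,1,2,2,1,32] (ℓ=8, even), read p_7/q_7
k=0  a_k=16  p_k/q_k = 16/1
…
k=2  a_k=2  p_k/q_k = 50/3
…
k=5  a_k=2  p_k/q_k = 451/27
k=6  a_k=2  p_k/q_k = 1069/64
k=7  a_k=1  p_k/q_k = 1520/91
(x₁, y₁) = (1520, 91);  1520² − 279·91² = 1 ✓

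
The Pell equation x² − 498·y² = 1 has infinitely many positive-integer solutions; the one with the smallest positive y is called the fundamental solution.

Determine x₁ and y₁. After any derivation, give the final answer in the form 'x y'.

179777 8056

d=498: √d = [22; 3,6,22,6,3,44] (ℓ=6, even), read p_5/q_5
k=0  a_k=22  p_k/q_k = 22/1
…
k=4  a_k=6  p_k/q_k = 56794/2545
k=5  a_k=3  p_k/q_k = 179777/8056
(x₁, y₁) = (179777, 8056);  179777² − 498·8056² = 1 ✓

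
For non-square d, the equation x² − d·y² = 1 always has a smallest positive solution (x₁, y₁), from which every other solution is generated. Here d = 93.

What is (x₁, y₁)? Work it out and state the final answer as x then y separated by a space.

12151 1260

d=93: √d = [9; 1,1,1,4,6,4,1,1,1,18] (ℓ=10, even), read p_9/q_9
step 0: (9, 1)  from 9·(1,0) + (0,1)
…
step 4: (135, 14)  from 4·(29,3) + (19,2)
…
step 6: (3491, 362)  from 4·(839,87) + (135,14)
…
step 8: (7821, 811)  from 1·(4330,449) + (3491,362)
step 9: (12151, 1260)  from 1·(7821,811) + (4330,449)
→ (12151, 1260).  Check: 12151²=147646801, 93·1260²=147646800, difference 1.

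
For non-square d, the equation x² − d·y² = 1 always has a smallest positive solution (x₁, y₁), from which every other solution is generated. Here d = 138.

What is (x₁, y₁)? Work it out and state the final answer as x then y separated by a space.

47 4

d=138: √d = [11; 1,2,1,22] (ℓ=4, even), read p_3/q_3
k=0  a_k=11  p_k/q_k = 11/1
…
k=2  a_k=2  p_k/q_k = 35/3
k=3  a_k=1  p_k/q_k = 47/4
(x₁, y₁) = (47, 4);  47² − 138·4² = 1 ✓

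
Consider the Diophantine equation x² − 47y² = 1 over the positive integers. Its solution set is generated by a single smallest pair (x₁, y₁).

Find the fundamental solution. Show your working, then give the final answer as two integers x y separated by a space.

48 7

d=47: √d = [6; 1,5,1,12] (ℓ=4, even), read p_3/q_3
step 0: (6, 1)  from 6·(1,0) + (0,1)
…
step 2: (41, 6)  from 5·(7,1) + (6,1)
step 3: (48, 7)  from 1·(41,6) + (7,1)
→ (48, 7).  Check: 48²=2304, 47·7²=2303, difference 1.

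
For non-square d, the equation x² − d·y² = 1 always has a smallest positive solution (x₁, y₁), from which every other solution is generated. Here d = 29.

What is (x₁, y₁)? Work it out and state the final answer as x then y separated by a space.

d=29: √d = [5; 2,1,1,2,10] (ℓ=5, odd), read p_9/q_9
i=0: a=5 ⇒ p=5, q=1
i=1: a=2 ⇒ p=11, q=2
…
i=3: a=1 ⇒ p=27, q=5
i=4: a=2 ⇒ p=70, q=13
…
i=8: a=1 ⇒ p=3775, q=701
i=9: a=2 ⇒ p=9801, q=1820
fundamental: x₁=9801, y₁=1820  (since 96059601 − 29·3312400 = 1)

9801 1820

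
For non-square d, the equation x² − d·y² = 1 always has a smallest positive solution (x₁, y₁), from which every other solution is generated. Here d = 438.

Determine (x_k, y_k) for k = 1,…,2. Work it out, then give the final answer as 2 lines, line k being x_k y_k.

293 14
171697 8204

d=438: √d = [20; 1,12,1,40] (ℓ=4, even), read p_3/q_3
i=0: a=20 ⇒ p=20, q=1
…
i=2: a=12 ⇒ p=272, q=13
i=3: a=1 ⇒ p=293, q=14
→ (293, 14).  Check: 293²=85849, 438·14²=85848, difference 1.
(x_2, y_2) = (293·293 + 438·14·14, 293·14 + 14·293) = (171697, 8204)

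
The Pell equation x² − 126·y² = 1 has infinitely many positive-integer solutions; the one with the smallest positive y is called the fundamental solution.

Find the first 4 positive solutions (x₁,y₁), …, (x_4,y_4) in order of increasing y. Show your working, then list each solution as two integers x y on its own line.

√126 → a₀=11, period (4,2,4,22); ℓ=4 even so k=3
k=0  a_k=11  p_k/q_k = 11/1
…
k=2  a_k=2  p_k/q_k = 101/9
k=3  a_k=4  p_k/q_k = 449/40
fundamental: x₁=449, y₁=40  (since 201601 − 126·1600 = 1)
(x_2, y_2) = (449·449 + 126·40·40, 449·40 + 40·449) = (403201, 35920)
(x_3, y_3) = (449·403201 + 126·40·35920, 449·35920 + 40·403201) = (362074049, 32256120)
(x_4, y_4) = (449·362074049 + 126·40·32256120, 449·32256120 + 40·362074049) = (325142092801, 28965959840)

449 40
403201 35920
362074049 32256120
325142092801 28965959840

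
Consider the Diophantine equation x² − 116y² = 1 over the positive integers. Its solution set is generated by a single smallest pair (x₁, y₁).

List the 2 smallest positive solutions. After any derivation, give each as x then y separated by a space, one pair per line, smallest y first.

√116 = [10; 1,3,2,1,4,1,2,3,1,20, …], period ℓ=10 (even) → k=9
step 0: (10, 1)  from 10·(1,0) + (0,1)
…
step 6: (797, 74)  from 1·(657,61) + (140,13)
…
step 8: (7550, 701)  from 3·(2251,209) + (797,74)
step 9: (9801, 910)  from 1·(7550,701) + (2251,209)
→ (9801, 910).  Check: 9801²=96059601, 116·910²=96059600, difference 1.
k=2:  x_2 = 9801·9801+116·910·910 = 192119201,  y_2 = 9801·910+910·9801 = 17837820

9801 910
192119201 17837820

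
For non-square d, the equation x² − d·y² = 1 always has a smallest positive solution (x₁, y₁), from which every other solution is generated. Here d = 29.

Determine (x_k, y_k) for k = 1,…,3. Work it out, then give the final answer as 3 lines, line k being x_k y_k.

√29 → a₀=5, period (2,1,1,2,10); ℓ=5 odd so k=9
i=0: a=5 ⇒ p=5, q=1
…
i=2: a=1 ⇒ p=16, q=3
i=3: a=1 ⇒ p=27, q=5
i=4: a=2 ⇒ p=70, q=13
…
i=6: a=2 ⇒ p=1524, q=283
i=7: a=1 ⇒ p=2251, q=418
i=8: a=1 ⇒ p=3775, q=701
i=9: a=2 ⇒ p=9801, q=1820
(x₁, y₁) = (9801, 1820);  9801² − 29·1820² = 1 ✓
k=2:  x_2 = 9801·9801+29·1820·1820 = 192119201,  y_2 = 9801·1820+1820·9801 = 35675640
k=3:  x_3 = 9801·192119201+29·1820·35675640 = 3765920568201,  y_3 = 9801·35675640+1820·192119201 = 699313893460

9801 1820
192119201 35675640
3765920568201 699313893460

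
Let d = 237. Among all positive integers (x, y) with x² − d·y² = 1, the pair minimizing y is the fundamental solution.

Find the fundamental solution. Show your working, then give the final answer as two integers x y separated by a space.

228151 14820

√237 = [15; 2,1,1,7,10,7,1,1,2,30, …], period ℓ=10 (even) → k=9
i=0: a=15 ⇒ p=15, q=1
i=1: a=2 ⇒ p=31, q=2
i=2: a=1 ⇒ p=46, q=3
i=3: a=1 ⇒ p=77, q=5
i=4: a=7 ⇒ p=585, q=38
i=5: a=10 ⇒ p=5927, q=385
i=6: a=7 ⇒ p=42074, q=2733
i=7: a=1 ⇒ p=48001, q=3118
i=8: a=1 ⇒ p=90075, q=5851
i=9: a=2 ⇒ p=228151, q=14820
→ (228151, 14820).  Check: 228151²=52052878801, 237·14820²=52052878800, difference 1.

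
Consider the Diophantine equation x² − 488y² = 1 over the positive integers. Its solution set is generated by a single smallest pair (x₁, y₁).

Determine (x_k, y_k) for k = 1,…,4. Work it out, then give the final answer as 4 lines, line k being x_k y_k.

243 11
118097 5346
57394899 2598145
27893802817 1262693124

√488 → a₀=22, period (11,44); ℓ=2 even so k=1
k=0  a_k=22  p_k/q_k = 22/1
k=1  a_k=11  p_k/q_k = 243/11
(x₁, y₁) = (243, 11);  243² − 488·11² = 1 ✓
(243+11√488)^2 = 118097 + 5346√488
(243+11√488)^3 = 57394899 + 2598145√488
(243+11√488)^4 = 27893802817 + 1262693124√488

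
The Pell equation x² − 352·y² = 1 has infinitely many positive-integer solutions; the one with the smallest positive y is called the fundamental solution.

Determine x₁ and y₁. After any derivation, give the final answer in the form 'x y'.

77617 4137

√352 → a₀=18, period (1,3,5,9,5,3,1,36); ℓ=8 even so k=7
step 0: (18, 1)  from 18·(1,0) + (0,1)
…
step 2: (75, 4)  from 3·(19,1) + (18,1)
step 3: (394, 21)  from 5·(75,4) + (19,1)
step 4: (3621, 193)  from 9·(394,21) + (75,4)
…
step 6: (59118, 3151)  from 3·(18499,986) + (3621,193)
step 7: (77617, 4137)  from 1·(59118,3151) + (18499,986)
fundamental: x₁=77617, y₁=4137  (since 6024398689 − 352·17114769 = 1)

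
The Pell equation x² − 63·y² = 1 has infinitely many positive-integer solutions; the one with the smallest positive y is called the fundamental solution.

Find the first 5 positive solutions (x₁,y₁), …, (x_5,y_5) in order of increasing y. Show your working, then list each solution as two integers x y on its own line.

[7; 1,14] for √63; ℓ=2 ⇒ convergent index 1
a_0=7:  p_0=7·1+0=7,  q_0=7·0+1=1
a_1=1:  p_1=1·7+1=8,  q_1=1·1+0=1
→ (8, 1).  Check: 8²=64, 63·1²=63, difference 1.
(x_2, y_2) = (8·8 + 63·1·1, 8·1 + 1·8) = (127, 16)
(x_3, y_3) = (8·127 + 63·1·16, 8·16 + 1·127) = (2024, 255)
(x_4, y_4) = (8·2024 + 63·1·255, 8·255 + 1·2024) = (32257, 4064)
(x_5, y_5) = (8·32257 + 63·1·4064, 8·4064 + 1·32257) = (514088, 64769)

8 1
127 16
2024 255
32257 4064
514088 64769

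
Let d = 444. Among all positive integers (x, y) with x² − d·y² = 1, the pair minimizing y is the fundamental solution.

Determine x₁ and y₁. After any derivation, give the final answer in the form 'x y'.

295 14

d=444: √d = [21; 14,42] (ℓ=2, even), read p_1/q_1
k=0  a_k=21  p_k/q_k = 21/1
k=1  a_k=14  p_k/q_k = 295/14
→ (295, 14).  Check: 295²=87025, 444·14²=87024, difference 1.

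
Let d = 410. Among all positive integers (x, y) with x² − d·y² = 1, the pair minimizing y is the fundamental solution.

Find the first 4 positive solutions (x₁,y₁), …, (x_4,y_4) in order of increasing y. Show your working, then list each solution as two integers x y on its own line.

81 4
13121 648
2125521 104972
344321281 17004816

[20; 4,40] for √410; ℓ=2 ⇒ convergent index 1
i=0: a=20 ⇒ p=20, q=1
i=1: a=4 ⇒ p=81, q=4
→ (81, 4).  Check: 81²=6561, 410·4²=6560, difference 1.
n=2: (81,4)∘(81,4) = (81·81+410·4·4, 81·4+4·81) = (13121,648)
n=3: (13121,648)∘(81,4) = (81·13121+410·4·648, 81·648+4·13121) = (2125521,104972)
n=4: (2125521,104972)∘(81,4) = (81·2125521+410·4·104972, 81·104972+4·2125521) = (344321281,17004816)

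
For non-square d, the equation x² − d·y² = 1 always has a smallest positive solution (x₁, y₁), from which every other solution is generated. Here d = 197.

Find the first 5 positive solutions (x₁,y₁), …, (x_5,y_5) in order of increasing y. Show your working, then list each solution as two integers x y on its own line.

√197 = [14; 28, …], period ℓ=1 (odd) → k=1
k=0  a_k=14  p_k/q_k = 14/1
k=1  a_k=28  p_k/q_k = 393/28
→ (393, 28).  Check: 393²=154449, 197·28²=154448, difference 1.
n=2: (393,28)∘(393,28) = (393·393+197·28·28, 393·28+28·393) = (308897,22008)
n=3: (308897,22008)∘(393,28) = (393·308897+197·28·22008, 393·22008+28·308897) = (242792649,17298260)
n=4: (242792649,17298260)∘(393,28) = (393·242792649+197·28·17298260, 393·17298260+28·242792649) = (190834713217,13596410352)
n=5: (190834713217,13596410352)∘(393,28) = (393·190834713217+197·28·13596410352, 393·13596410352+28·190834713217) = (149995841795913,10686761238412)

393 28
308897 22008
242792649 17298260
190834713217 13596410352
149995841795913 10686761238412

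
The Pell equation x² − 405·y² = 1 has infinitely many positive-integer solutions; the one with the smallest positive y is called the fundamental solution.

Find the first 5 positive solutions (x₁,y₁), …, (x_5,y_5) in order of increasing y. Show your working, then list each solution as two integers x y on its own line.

161 8
51841 2576
16692641 829464
5374978561 267084832
1730726404001 86000486440

√405 = [20; 8,40, …], period ℓ=2 (even) → k=1
step 0: (20, 1)  from 20·(1,0) + (0,1)
step 1: (161, 8)  from 8·(20,1) + (1,0)
→ (161, 8).  Check: 161²=25921, 405·8²=25920, difference 1.
(161+8√405)^2 = 51841 + 2576√405
(161+8√405)^3 = 16692641 + 829464√405
(161+8√405)^4 = 5374978561 + 267084832√405
(161+8√405)^5 = 1730726404001 + 86000486440√405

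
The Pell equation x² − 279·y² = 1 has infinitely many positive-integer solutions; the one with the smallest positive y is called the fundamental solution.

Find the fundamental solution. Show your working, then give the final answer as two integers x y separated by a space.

√279 = [16; 1,2,2,1,2,2,1,32, …], period ℓ=8 (even) → k=7
a_0=16:  p_0=16·1+0=16,  q_0=16·0+1=1
a_1=1:  p_1=1·16+1=17,  q_1=1·1+0=1
a_2=2:  p_2=2·17+16=50,  q_2=2·1+1=3
…
a_4=1:  p_4=1·117+50=167,  q_4=1·7+3=10
a_5=2:  p_5=2·167+117=451,  q_5=2·10+7=27
a_6=2:  p_6=2·451+167=1069,  q_6=2·27+10=64
a_7=1:  p_7=1·1069+451=1520,  q_7=1·64+27=91
→ (1520, 91).  Check: 1520²=2310400, 279·91²=2310399, difference 1.

1520 91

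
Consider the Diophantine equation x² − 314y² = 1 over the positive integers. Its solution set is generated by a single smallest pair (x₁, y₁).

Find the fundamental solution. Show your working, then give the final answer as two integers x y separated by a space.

392499 22150

d=314: √d = [17; 1,2,1,1,2,1,34] (ℓ=7, odd), read p_13/q_13
a_0=17:  p_0=17·1+0=17,  q_0=17·0+1=1
…
a_2=2:  p_2=2·18+17=53,  q_2=2·1+1=3
a_3=1:  p_3=1·53+18=71,  q_3=1·3+1=4
…
a_5=2:  p_5=2·124+71=319,  q_5=2·7+4=18
a_6=1:  p_6=1·319+124=443,  q_6=1·18+7=25
a_7=34:  p_7=34·443+319=15381,  q_7=34·25+18=868
a_8=1:  p_8=1·15381+443=15824,  q_8=1·868+25=893
…
a_11=1:  p_11=1·62853+47029=109882,  q_11=1·3547+2654=6201
a_12=2:  p_12=2·109882+62853=282617,  q_12=2·6201+3547=15949
a_13=1:  p_13=1·282617+109882=392499,  q_13=1·15949+6201=22150
fundamental: x₁=392499, y₁=22150  (since 154055465001 − 314·490622500 = 1)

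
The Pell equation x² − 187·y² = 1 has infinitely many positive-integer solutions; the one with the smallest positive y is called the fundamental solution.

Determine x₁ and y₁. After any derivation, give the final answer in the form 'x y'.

1682 123

√187 → a₀=13, period (1,2,13,2,1,26); ℓ=6 even so k=5
i=0: a=13 ⇒ p=13, q=1
…
i=4: a=2 ⇒ p=1135, q=83
i=5: a=1 ⇒ p=1682, q=123
fundamental: x₁=1682, y₁=123  (since 2829124 − 187·15129 = 1)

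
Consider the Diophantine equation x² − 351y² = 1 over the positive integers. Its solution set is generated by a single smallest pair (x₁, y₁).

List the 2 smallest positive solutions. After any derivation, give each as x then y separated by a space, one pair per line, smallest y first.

√351 = [18; 1,2,1,3,2,2,2,3,1,2,1,36, …], period ℓ=12 (even) → k=11
step 0: (18, 1)  from 18·(1,0) + (0,1)
…
step 2: (56, 3)  from 2·(19,1) + (18,1)
step 3: (75, 4)  from 1·(56,3) + (19,1)
step 4: (281, 15)  from 3·(75,4) + (56,3)
step 5: (637, 34)  from 2·(281,15) + (75,4)
step 6: (1555, 83)  from 2·(637,34) + (281,15)
step 7: (3747, 200)  from 2·(1555,83) + (637,34)
step 8: (12796, 683)  from 3·(3747,200) + (1555,83)
step 9: (16543, 883)  from 1·(12796,683) + (3747,200)
step 10: (45882, 2449)  from 2·(16543,883) + (12796,683)
step 11: (62425, 3332)  from 1·(45882,2449) + (16543,883)
→ (62425, 3332).  Check: 62425²=3896880625, 351·3332²=3896880624, difference 1.
n=2: (62425,3332)∘(62425,3332) = (62425·62425+351·3332·3332, 62425·3332+3332·62425) = (7793761249,416000200)

62425 3332
7793761249 416000200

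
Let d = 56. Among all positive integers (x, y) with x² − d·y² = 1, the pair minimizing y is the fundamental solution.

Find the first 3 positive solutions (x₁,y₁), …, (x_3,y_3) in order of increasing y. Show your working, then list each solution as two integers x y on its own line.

d=56: √d = [7; 2,14] (ℓ=2, even), read p_1/q_1
i=0: a=7 ⇒ p=7, q=1
i=1: a=2 ⇒ p=15, q=2
fundamental: x₁=15, y₁=2  (since 225 − 56·4 = 1)
(15+2√56)^2 = 449 + 60√56
(15+2√56)^3 = 13455 + 1798√56

15 2
449 60
13455 1798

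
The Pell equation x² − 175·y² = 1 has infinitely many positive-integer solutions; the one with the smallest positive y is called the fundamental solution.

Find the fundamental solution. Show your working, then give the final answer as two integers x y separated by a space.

√175 → a₀=13, period (4,2,1,2,4,26); ℓ=6 even so k=5
step 0: (13, 1)  from 13·(1,0) + (0,1)
step 1: (53, 4)  from 4·(13,1) + (1,0)
step 2: (119, 9)  from 2·(53,4) + (13,1)
step 3: (172, 13)  from 1·(119,9) + (53,4)
step 4: (463, 35)  from 2·(172,13) + (119,9)
step 5: (2024, 153)  from 4·(463,35) + (172,13)
(x₁, y₁) = (2024, 153);  2024² − 175·153² = 1 ✓

2024 153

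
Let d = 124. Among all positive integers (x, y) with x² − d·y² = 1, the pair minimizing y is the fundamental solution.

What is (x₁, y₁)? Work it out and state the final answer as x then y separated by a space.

4620799 414960

[11; 7,2,1,1,1,…,2,7,22] for √124; ℓ=16 ⇒ convergent index 15
k=0  a_k=11  p_k/q_k = 11/1
…
k=3  a_k=1  p_k/q_k = 245/22
…
k=5  a_k=1  p_k/q_k = 657/59
k=6  a_k=3  p_k/q_k = 2383/214
k=7  a_k=1  p_k/q_k = 3040/273
k=8  a_k=4  p_k/q_k = 14543/1306
k=9  a_k=1  p_k/q_k = 17583/1579
…
k=11  a_k=1  p_k/q_k = 84875/7622
k=12  a_k=1  p_k/q_k = 152167/13665
…
k=14  a_k=2  p_k/q_k = 626251/56239
k=15  a_k=7  p_k/q_k = 4620799/414960
(x₁, y₁) = (4620799, 414960);  4620799² − 124·414960² = 1 ✓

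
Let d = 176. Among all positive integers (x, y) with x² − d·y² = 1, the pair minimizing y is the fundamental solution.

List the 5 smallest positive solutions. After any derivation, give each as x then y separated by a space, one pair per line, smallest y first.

199 15
79201 5970
31521799 2376045
12545596801 945659940
4993116004999 376370280075

[13; 3,1,3,26] for √176; ℓ=4 ⇒ convergent index 3
a_0=13:  p_0=13·1+0=13,  q_0=13·0+1=1
a_1=3:  p_1=3·13+1=40,  q_1=3·1+0=3
a_2=1:  p_2=1·40+13=53,  q_2=1·3+1=4
a_3=3:  p_3=3·53+40=199,  q_3=3·4+3=15
→ (199, 15).  Check: 199²=39601, 176·15²=39600, difference 1.
k=2:  x_2 = 199·199+176·15·15 = 79201,  y_2 = 199·15+15·199 = 5970
k=3:  x_3 = 199·79201+176·15·5970 = 31521799,  y_3 = 199·5970+15·79201 = 2376045
k=4:  x_4 = 199·31521799+176·15·2376045 = 12545596801,  y_4 = 199·2376045+15·31521799 = 945659940
k=5:  x_5 = 199·12545596801+176·15·945659940 = 4993116004999,  y_5 = 199·945659940+15·12545596801 = 376370280075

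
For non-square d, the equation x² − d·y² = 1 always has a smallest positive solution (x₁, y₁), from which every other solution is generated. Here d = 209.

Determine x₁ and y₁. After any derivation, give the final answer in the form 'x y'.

46551 3220

d=209: √d = [14; 2,5,3,2,3,5,2,28] (ℓ=8, even), read p_7/q_7
i=0: a=14 ⇒ p=14, q=1
…
i=3: a=3 ⇒ p=506, q=35
…
i=5: a=3 ⇒ p=4019, q=278
i=6: a=5 ⇒ p=21266, q=1471
i=7: a=2 ⇒ p=46551, q=3220
→ (46551, 3220).  Check: 46551²=2166995601, 209·3220²=2166995600, difference 1.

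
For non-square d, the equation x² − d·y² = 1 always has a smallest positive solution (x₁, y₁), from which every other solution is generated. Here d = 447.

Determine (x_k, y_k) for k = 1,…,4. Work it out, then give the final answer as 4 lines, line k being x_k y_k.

[21; 7,42] for √447; ℓ=2 ⇒ convergent index 1
k=0  a_k=21  p_k/q_k = 21/1
k=1  a_k=7  p_k/q_k = 148/7
(x₁, y₁) = (148, 7);  148² − 447·7² = 1 ✓
n=2: (148,7)∘(148,7) = (148·148+447·7·7, 148·7+7·148) = (43807,2072)
n=3: (43807,2072)∘(148,7) = (148·43807+447·7·2072, 148·2072+7·43807) = (12966724,613305)
n=4: (12966724,613305)∘(148,7) = (148·12966724+447·7·613305, 148·613305+7·12966724) = (3838106497,181536208)

148 7
43807 2072
12966724 613305
3838106497 181536208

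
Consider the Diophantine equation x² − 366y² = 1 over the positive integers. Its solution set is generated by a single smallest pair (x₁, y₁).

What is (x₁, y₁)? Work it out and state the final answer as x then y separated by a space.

907925 47458

√366 → a₀=19, period (7,1,1,1,2,12,2,1,1,1,7,38); ℓ=12 even so k=11
step 0: (19, 1)  from 19·(1,0) + (0,1)
step 1: (134, 7)  from 7·(19,1) + (1,0)
…
step 3: (287, 15)  from 1·(153,8) + (134,7)
…
step 5: (1167, 61)  from 2·(440,23) + (287,15)
step 6: (14444, 755)  from 12·(1167,61) + (440,23)
…
step 8: (44499, 2326)  from 1·(30055,1571) + (14444,755)
step 9: (74554, 3897)  from 1·(44499,2326) + (30055,1571)
step 10: (119053, 6223)  from 1·(74554,3897) + (44499,2326)
step 11: (907925, 47458)  from 7·(119053,6223) + (74554,3897)
(x₁, y₁) = (907925, 47458);  907925² − 366·47458² = 1 ✓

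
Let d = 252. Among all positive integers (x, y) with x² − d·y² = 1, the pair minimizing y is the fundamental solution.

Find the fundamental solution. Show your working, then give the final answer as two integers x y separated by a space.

√252 → a₀=15, period (1,6,1,30); ℓ=4 even so k=3
step 0: (15, 1)  from 15·(1,0) + (0,1)
step 1: (16, 1)  from 1·(15,1) + (1,0)
step 2: (111, 7)  from 6·(16,1) + (15,1)
step 3: (127, 8)  from 1·(111,7) + (16,1)
→ (127, 8).  Check: 127²=16129, 252·8²=16128, difference 1.

127 8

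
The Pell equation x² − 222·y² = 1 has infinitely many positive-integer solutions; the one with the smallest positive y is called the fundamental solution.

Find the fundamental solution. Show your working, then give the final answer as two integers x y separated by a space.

149 10

√222 → a₀=14, period (1,8,1,28); ℓ=4 even so k=3
i=0: a=14 ⇒ p=14, q=1
i=1: a=1 ⇒ p=15, q=1
i=2: a=8 ⇒ p=134, q=9
i=3: a=1 ⇒ p=149, q=10
fundamental: x₁=149, y₁=10  (since 22201 − 222·100 = 1)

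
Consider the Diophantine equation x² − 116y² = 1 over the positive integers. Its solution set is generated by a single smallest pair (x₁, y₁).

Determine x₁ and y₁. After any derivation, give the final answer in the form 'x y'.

√116 → a₀=10, period (1,3,2,1,4,1,2,3,1,20); ℓ=10 even so k=9
step 0: (10, 1)  from 10·(1,0) + (0,1)
step 1: (11, 1)  from 1·(10,1) + (1,0)
step 2: (43, 4)  from 3·(11,1) + (10,1)
…
step 4: (140, 13)  from 1·(97,9) + (43,4)
…
step 7: (2251, 209)  from 2·(797,74) + (657,61)
step 8: (7550, 701)  from 3·(2251,209) + (797,74)
step 9: (9801, 910)  from 1·(7550,701) + (2251,209)
fundamental: x₁=9801, y₁=910  (since 96059601 − 116·828100 = 1)

9801 910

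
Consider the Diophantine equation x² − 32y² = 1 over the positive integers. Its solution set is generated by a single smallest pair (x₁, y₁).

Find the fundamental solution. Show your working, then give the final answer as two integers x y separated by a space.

√32 = [5; 1,1,1,10, …], period ℓ=4 (even) → k=3
k=0  a_k=5  p_k/q_k = 5/1
k=1  a_k=1  p_k/q_k = 6/1
k=2  a_k=1  p_k/q_k = 11/2
k=3  a_k=1  p_k/q_k = 17/3
→ (17, 3).  Check: 17²=289, 32·3²=288, difference 1.

17 3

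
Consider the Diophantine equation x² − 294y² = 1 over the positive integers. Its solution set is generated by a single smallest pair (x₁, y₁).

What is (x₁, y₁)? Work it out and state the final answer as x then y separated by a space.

√294 → a₀=17, period (6,1,4,1,6,34); ℓ=6 even so k=5
i=0: a=17 ⇒ p=17, q=1
i=1: a=6 ⇒ p=103, q=6
i=2: a=1 ⇒ p=120, q=7
…
i=4: a=1 ⇒ p=703, q=41
i=5: a=6 ⇒ p=4801, q=280
(x₁, y₁) = (4801, 280);  4801² − 294·280² = 1 ✓

4801 280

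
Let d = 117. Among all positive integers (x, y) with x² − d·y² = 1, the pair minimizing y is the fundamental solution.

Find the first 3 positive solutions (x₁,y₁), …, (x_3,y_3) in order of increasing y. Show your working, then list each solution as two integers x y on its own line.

[10; 1,4,2,4,1,20] for √117; ℓ=6 ⇒ convergent index 5
step 0: (10, 1)  from 10·(1,0) + (0,1)
…
step 4: (530, 49)  from 4·(119,11) + (54,5)
step 5: (649, 60)  from 1·(530,49) + (119,11)
(x₁, y₁) = (649, 60);  649² − 117·60² = 1 ✓
(x_2, y_2) = (649·649 + 117·60·60, 649·60 + 60·649) = (842401, 77880)
(x_3, y_3) = (649·842401 + 117·60·77880, 649·77880 + 60·842401) = (1093435849, 101088180)

649 60
842401 77880
1093435849 101088180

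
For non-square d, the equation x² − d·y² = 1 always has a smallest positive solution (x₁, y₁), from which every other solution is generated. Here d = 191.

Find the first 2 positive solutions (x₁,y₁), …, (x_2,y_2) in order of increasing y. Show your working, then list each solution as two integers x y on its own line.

8994000 650783
161784071999999 11706284604000

[13; 1,4,1,1,3,…,4,1,26] for √191; ℓ=16 ⇒ convergent index 15
i=0: a=13 ⇒ p=13, q=1
…
i=4: a=1 ⇒ p=152, q=11
…
i=6: a=2 ⇒ p=1230, q=89
i=7: a=2 ⇒ p=2999, q=217
…
i=13: a=1 ⇒ p=1616447, q=116962
i=14: a=4 ⇒ p=7377553, q=533821
i=15: a=1 ⇒ p=8994000, q=650783
(x₁, y₁) = (8994000, 650783);  8994000² − 191·650783² = 1 ✓
n=2: (8994000,650783)∘(8994000,650783) = (8994000·8994000+191·650783·650783, 8994000·650783+650783·8994000) = (161784071999999,11706284604000)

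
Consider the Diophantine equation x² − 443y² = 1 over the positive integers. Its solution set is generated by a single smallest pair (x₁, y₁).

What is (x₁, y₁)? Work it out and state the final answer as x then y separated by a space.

442 21

√443 → a₀=21, period (21,42); ℓ=2 even so k=1
step 0: (21, 1)  from 21·(1,0) + (0,1)
step 1: (442, 21)  from 21·(21,1) + (1,0)
(x₁, y₁) = (442, 21);  442² − 443·21² = 1 ✓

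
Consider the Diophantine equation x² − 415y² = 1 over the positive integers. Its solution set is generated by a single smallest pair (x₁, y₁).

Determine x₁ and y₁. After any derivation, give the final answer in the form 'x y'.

18412804 903849

[20; 2,1,2,4,6,…,1,2,40] for √415; ℓ=16 ⇒ convergent index 15
k=0  a_k=20  p_k/q_k = 20/1
…
k=2  a_k=1  p_k/q_k = 61/3
k=3  a_k=2  p_k/q_k = 163/8
k=4  a_k=4  p_k/q_k = 713/35
k=5  a_k=6  p_k/q_k = 4441/218
k=6  a_k=1  p_k/q_k = 5154/253
k=7  a_k=1  p_k/q_k = 9595/471
k=8  a_k=3  p_k/q_k = 33939/1666
…
k=12  a_k=4  p_k/q_k = 2110961/103623
…
k=14  a_k=1  p_k/q_k = 6841255/335824
k=15  a_k=2  p_k/q_k = 18412804/903849
→ (18412804, 903849).  Check: 18412804²=339031351142416, 415·903849²=339031351142415, difference 1.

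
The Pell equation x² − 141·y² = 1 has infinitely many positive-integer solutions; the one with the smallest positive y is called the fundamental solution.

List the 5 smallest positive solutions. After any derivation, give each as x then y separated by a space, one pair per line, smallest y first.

√141 = [11; 1,6,1,22, …], period ℓ=4 (even) → k=3
step 0: (11, 1)  from 11·(1,0) + (0,1)
…
step 2: (83, 7)  from 6·(12,1) + (11,1)
step 3: (95, 8)  from 1·(83,7) + (12,1)
→ (95, 8).  Check: 95²=9025, 141·8²=9024, difference 1.
k=2:  x_2 = 95·95+141·8·8 = 18049,  y_2 = 95·8+8·95 = 1520
k=3:  x_3 = 95·18049+141·8·1520 = 3429215,  y_3 = 95·1520+8·18049 = 288792
k=4:  x_4 = 95·3429215+141·8·288792 = 651532801,  y_4 = 95·288792+8·3429215 = 54868960
k=5:  x_5 = 95·651532801+141·8·54868960 = 123787802975,  y_5 = 95·54868960+8·651532801 = 10424813608

95 8
18049 1520
3429215 288792
651532801 54868960
123787802975 10424813608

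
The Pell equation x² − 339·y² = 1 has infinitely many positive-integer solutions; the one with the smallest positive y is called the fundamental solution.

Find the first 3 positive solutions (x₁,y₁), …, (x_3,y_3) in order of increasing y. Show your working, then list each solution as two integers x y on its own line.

√339 → a₀=18, period (2,2,2,1,17,1,2,2,2,36); ℓ=10 even so k=9
a_0=18:  p_0=18·1+0=18,  q_0=18·0+1=1
a_1=2:  p_1=2·18+1=37,  q_1=2·1+0=2
a_2=2:  p_2=2·37+18=92,  q_2=2·2+1=5
…
a_4=1:  p_4=1·221+92=313,  q_4=1·12+5=17
a_5=17:  p_5=17·313+221=5542,  q_5=17·17+12=301
a_6=1:  p_6=1·5542+313=5855,  q_6=1·301+17=318
a_7=2:  p_7=2·5855+5542=17252,  q_7=2·318+301=937
a_8=2:  p_8=2·17252+5855=40359,  q_8=2·937+318=2192
a_9=2:  p_9=2·40359+17252=97970,  q_9=2·2192+937=5321
→ (97970, 5321).  Check: 97970²=9598120900, 339·5321²=9598120899, difference 1.
k=2:  x_2 = 97970·97970+339·5321·5321 = 19196241799,  y_2 = 97970·5321+5321·97970 = 1042596740
k=3:  x_3 = 97970·19196241799+339·5321·1042596740 = 3761311617998090,  y_3 = 97970·1042596740+5321·19196241799 = 204286405230279

97970 5321
19196241799 1042596740
3761311617998090 204286405230279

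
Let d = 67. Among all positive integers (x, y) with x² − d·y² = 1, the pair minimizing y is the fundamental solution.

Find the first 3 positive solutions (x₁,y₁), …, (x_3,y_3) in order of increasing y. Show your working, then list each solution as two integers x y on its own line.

[8; 5,2,1,1,7,1,1,2,5,16] for √67; ℓ=10 ⇒ convergent index 9
k=0  a_k=8  p_k/q_k = 8/1
k=1  a_k=5  p_k/q_k = 41/5
k=2  a_k=2  p_k/q_k = 90/11
…
k=4  a_k=1  p_k/q_k = 221/27
k=5  a_k=7  p_k/q_k = 1678/205
k=6  a_k=1  p_k/q_k = 1899/232
…
k=8  a_k=2  p_k/q_k = 9053/1106
k=9  a_k=5  p_k/q_k = 48842/5967
(x₁, y₁) = (48842, 5967);  48842² − 67·5967² = 1 ✓
n=2: (48842,5967)∘(48842,5967) = (48842·48842+67·5967·5967, 48842·5967+5967·48842) = (4771081927,582880428)
n=3: (4771081927,582880428)∘(48842,5967) = (48842·4771081927+67·5967·582880428, 48842·582880428+5967·4771081927) = (466058366908226,56938091722785)

48842 5967
4771081927 582880428
466058366908226 56938091722785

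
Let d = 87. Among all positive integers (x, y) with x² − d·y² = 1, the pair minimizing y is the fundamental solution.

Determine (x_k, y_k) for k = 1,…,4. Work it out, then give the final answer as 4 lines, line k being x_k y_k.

28 3
1567 168
87724 9405
4910977 526512

√87 → a₀=9, period (3,18); ℓ=2 even so k=1
i=0: a=9 ⇒ p=9, q=1
i=1: a=3 ⇒ p=28, q=3
→ (28, 3).  Check: 28²=784, 87·3²=783, difference 1.
(x_2, y_2) = (28·28 + 87·3·3, 28·3 + 3·28) = (1567, 168)
(x_3, y_3) = (28·1567 + 87·3·168, 28·168 + 3·1567) = (87724, 9405)
(x_4, y_4) = (28·87724 + 87·3·9405, 28·9405 + 3·87724) = (4910977, 526512)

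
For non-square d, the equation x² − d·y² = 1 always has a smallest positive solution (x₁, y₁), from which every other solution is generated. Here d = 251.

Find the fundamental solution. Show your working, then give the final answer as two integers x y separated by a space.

[15; 1,5,2,1,2,…,5,1,30] for √251; ℓ=14 ⇒ convergent index 13
step 0: (15, 1)  from 15·(1,0) + (0,1)
step 1: (16, 1)  from 1·(15,1) + (1,0)
step 2: (95, 6)  from 5·(16,1) + (15,1)
step 3: (206, 13)  from 2·(95,6) + (16,1)
step 4: (301, 19)  from 1·(206,13) + (95,6)
step 5: (808, 51)  from 2·(301,19) + (206,13)
…
step 8: (61043, 3853)  from 2·(29563,1866) + (1917,121)
…
step 12: (3097857, 195535)  from 5·(577033,36422) + (212692,13425)
step 13: (3674890, 231957)  from 1·(3097857,195535) + (577033,36422)
fundamental: x₁=3674890, y₁=231957  (since 13504816512100 − 251·53804049849 = 1)

3674890 231957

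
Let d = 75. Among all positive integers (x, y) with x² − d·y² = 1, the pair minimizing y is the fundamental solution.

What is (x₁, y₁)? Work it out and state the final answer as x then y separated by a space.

26 3

d=75: √d = [8; 1,1,1,16] (ℓ=4, even), read p_3/q_3
i=0: a=8 ⇒ p=8, q=1
i=1: a=1 ⇒ p=9, q=1
i=2: a=1 ⇒ p=17, q=2
i=3: a=1 ⇒ p=26, q=3
fundamental: x₁=26, y₁=3  (since 676 − 75·9 = 1)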